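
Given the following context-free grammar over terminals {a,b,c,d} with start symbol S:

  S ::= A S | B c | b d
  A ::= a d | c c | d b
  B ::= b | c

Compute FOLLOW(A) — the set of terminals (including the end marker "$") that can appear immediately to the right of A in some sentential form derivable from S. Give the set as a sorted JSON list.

Compute FIRST by fixpoint:
[1]
  A via A→a d: +{a}
  A via A→c c: +{c}
  A via A→d b: +{d}
  B via B→b: +{b}
  B via B→c: +{c}
  S via S→A S: +{a,c,d}
  S via S→B c: +{b}
  S: {a,b,c,d}  A: {a,c,d}  B: {b,c}
[2] — fixpoint
  S: {a,b,c,d}  A: {a,c,d}  B: {b,c}

Compute FOLLOW by fixpoint:
initialize: $ ∈ FOLLOW(S)
pass 1:
  S→A S: FOLLOW(A) ⊇ FIRST(S) = {a,b,c,d}; new: +{a,b,c,d}
  S→B c: FOLLOW(B) ⊇ FIRST(c) = {c}; new: +{c}
  FOLLOW[S]={$}  FOLLOW[A]={a,b,c,d}  FOLLOW[B]={c}
pass 2: done
  FOLLOW[S]={$}  FOLLOW[A]={a,b,c,d}  FOLLOW[B]={c}

FOLLOW(A) = ["a", "b", "c", "d"]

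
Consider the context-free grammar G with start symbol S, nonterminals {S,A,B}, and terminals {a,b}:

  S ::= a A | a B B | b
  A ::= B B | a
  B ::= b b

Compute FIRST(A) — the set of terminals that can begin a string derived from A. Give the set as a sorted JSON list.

FIRST iteration:
pass 1:
  A via A→a: +{a}
  B via B→b b: +{b}
  S via S→a A: +{a}
  S via S→b: +{b}
  FIRST(S)={a,b}  FIRST(A)={a}  FIRST(B)={b}
pass 2:
  A via A→B B: +{b}
  FIRST(S)={a,b}  FIRST(A)={a,b}  FIRST(B)={b}
pass 3: — fixpoint
  FIRST(S)={a,b}  FIRST(A)={a,b}  FIRST(B)={b}

FIRST(A) = ["a", "b"]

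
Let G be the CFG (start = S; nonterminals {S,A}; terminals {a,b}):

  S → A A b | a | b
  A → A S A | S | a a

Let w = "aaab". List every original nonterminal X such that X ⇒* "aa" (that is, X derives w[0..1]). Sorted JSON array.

Convert to CNF:
  S -> A X4 | a | b
  A -> A X2 | A X3 | T1 T1 | a | b
  T0 -> b
  T1 -> a
  X2 -> A T0
  X3 -> S A
  X4 -> A T0

CYK table (by increasing span), restricted to cells inside w[0..1]:
  T[0,0] 'a' = {A,S,T1}  orig:{A,S}
  T[1,1] 'a' = {A,S,T1}  orig:{A,S}
  T[0,1] 'aa' = {A,X3}  orig:{A}

Original NTs in T[0,1] deriving "aa": ["A"]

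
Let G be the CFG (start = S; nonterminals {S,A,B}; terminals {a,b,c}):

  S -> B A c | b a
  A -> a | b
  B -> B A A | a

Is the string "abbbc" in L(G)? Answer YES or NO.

CNF form of G:
  S -> B X4 | T1 T2
  A -> a | b
  B -> B X3 | a
  T0 -> c
  T1 -> b
  T2 -> a
  X3 -> A A
  X4 -> A T0

CYK table (by increasing span):
  [0..0]={A,B,T2}  "a"  orig:{A,B}
  [1..1]={A,T1}  "b"  orig:{A}
  [2..2]={A,T1}  "b"  orig:{A}
  [3..3]={A,T1}  "b"  orig:{A}
  [4..4]={T0}  "c"  orig:{}
  [0..1]={X3}  "ab"  orig:{}
  [1..2]={X3}  "bb"  orig:{}
  [2..3]={X3}  "bb"  orig:{}
  [3..4]={X4}  "bc"  orig:{}
  [0..2]={B}  "abb"
  [1..3]=∅  "bbb"
  [2..4]=∅  "bbc"
  [0..3]=∅  "abbb"
  [1..4]=∅  "bbbc"
  [0..4]={S}  "abbbc"

S ∈ T[0,4] ⇒ YES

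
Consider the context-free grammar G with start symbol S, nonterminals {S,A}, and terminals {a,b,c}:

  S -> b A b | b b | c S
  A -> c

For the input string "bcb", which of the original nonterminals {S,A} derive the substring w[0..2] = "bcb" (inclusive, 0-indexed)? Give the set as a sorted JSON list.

Convert to CNF:
  S -> T0 T0 | T0 X2 | T1 S
  A -> c
  T0 -> b
  T1 -> c
  X2 -> A T0

Fill CYK table bottom-up (cells [i..j] with 0 ≤ i ≤ j ≤ 2 only):
  [0..0]={T0}  "b"  orig:{}
  [1..1]={A,T1}  "c"  orig:{A}
  [2..2]={T0}  "b"  orig:{}
  [0..1]=∅  "bc"
  [1..2]={X2}  "cb"  orig:{}
  [0..2]={S}  "bcb"

Original NTs in T[0,2] deriving "bcb": ["S"]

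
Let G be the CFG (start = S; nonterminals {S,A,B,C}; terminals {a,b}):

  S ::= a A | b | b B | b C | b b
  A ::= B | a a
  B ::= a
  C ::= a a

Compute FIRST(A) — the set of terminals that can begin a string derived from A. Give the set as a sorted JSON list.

FIRST sets, iterate to fixpoint:
round 1:
  A via A→a a: +{a}
  B via B→a: +{a}
  C via C→a a: +{a}
  S via S→a A: +{a}
  S via S→b: +{b}
  S: {a,b}  A: {a}  B: {a}  C: {a}
round 2: (stable)
  S: {a,b}  A: {a}  B: {a}  C: {a}

FIRST(A) = ["a"]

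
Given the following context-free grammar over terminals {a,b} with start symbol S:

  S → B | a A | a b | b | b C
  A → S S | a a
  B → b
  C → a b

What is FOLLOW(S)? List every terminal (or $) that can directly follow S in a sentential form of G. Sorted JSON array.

Compute FIRST by fixpoint:
pass 1:
  A via A→a a: +{a}
  B via B→b: +{b}
  C via C→a b: +{a}
  S via S→B: +{b}
  S via S→a A: +{a}
  FIRST(S)={a,b}  FIRST(A)={a}  FIRST(B)={b}  FIRST(C)={a}
pass 2:
  A via A→S S: +{b}
  FIRST(S)={a,b}  FIRST(A)={a,b}  FIRST(B)={b}  FIRST(C)={a}
pass 3: — fixpoint
  FIRST(S)={a,b}  FIRST(A)={a,b}  FIRST(B)={b}  FIRST(C)={a}

FOLLOW sets:
FOLLOW(S) := {$}
iter 1:
  A→S S: FOLLOW(S) ⊇ FIRST(S) = {a,b}; new: +{a,b}
  S→B: FOLLOW(B) ⊇ FOLLOW(S) ⊇ {$,a,b}; new: +{$,a,b}
  S→a A: FOLLOW(A) ⊇ FOLLOW(S) ⊇ {$,a,b}; new: +{$,a,b}
  S→b C: FOLLOW(C) ⊇ FOLLOW(S) ⊇ {$,a,b}; new: +{$,a,b}
  FOLLOW(S)={$,a,b}  FOLLOW(A)={$,a,b}  FOLLOW(B)={$,a,b}  FOLLOW(C)={$,a,b}
iter 2: — fixpoint
  FOLLOW(S)={$,a,b}  FOLLOW(A)={$,a,b}  FOLLOW(B)={$,a,b}  FOLLOW(C)={$,a,b}

FOLLOW(S) = ["$", "a", "b"]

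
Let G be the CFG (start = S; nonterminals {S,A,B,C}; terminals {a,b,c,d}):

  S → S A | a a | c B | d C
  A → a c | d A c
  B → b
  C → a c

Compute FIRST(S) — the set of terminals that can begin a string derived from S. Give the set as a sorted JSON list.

Compute FIRST by fixpoint:
pass 1:
  A via A→a c: +{a}
  A via A→d A c: +{d}
  B via B→b: +{b}
  C via C→a c: +{a}
  S via S→a a: +{a}
  S via S→c B: +{c}
  S via S→d C: +{d}
  FIRST[S]={a,c,d}  FIRST[A]={a,d}  FIRST[B]={b}  FIRST[C]={a}
pass 2: done
  FIRST[S]={a,c,d}  FIRST[A]={a,d}  FIRST[B]={b}  FIRST[C]={a}

FIRST(S) = ["a", "c", "d"]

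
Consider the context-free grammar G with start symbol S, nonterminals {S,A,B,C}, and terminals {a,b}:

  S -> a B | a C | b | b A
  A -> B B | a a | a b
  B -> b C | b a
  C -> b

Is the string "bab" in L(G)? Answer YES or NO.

CNF form of G:
  S -> T0 B | T0 C | T1 A | b
  A -> B B | T0 T0 | T0 T1
  B -> T1 C | T1 T0
  C -> b
  T0 -> a
  T1 -> b

Fill CYK table bottom-up:
  cell(0,0) b: {C,S,T1}  orig:{C,S}
  cell(1,1) a: {T0}  orig:{}
  cell(2,2) b: {C,S,T1}  orig:{C,S}
  cell(0,1) ba: {B}
  cell(1,2) ab: {A,S}
  cell(0,2) bab: {S}

S ∈ T[0,2] ⇒ YES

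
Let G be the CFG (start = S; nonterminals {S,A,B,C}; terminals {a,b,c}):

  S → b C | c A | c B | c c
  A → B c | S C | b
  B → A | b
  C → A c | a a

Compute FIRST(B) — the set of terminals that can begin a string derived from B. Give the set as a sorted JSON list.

Compute FIRST by fixpoint:
round 1:
  A via A→b: +{b}
  B via B→A: +{b}
  C via C→A c: +{b}
  C via C→a a: +{a}
  S via S→b C: +{b}
  S via S→c A: +{c}
  FIRST(S)={b,c}  FIRST(A)={b}  FIRST(B)={b}  FIRST(C)={a,b}
round 2:
  A via A→S C: +{c}
  B via B→A: +{c}
  C via C→A c: +{c}
  FIRST(S)={b,c}  FIRST(A)={b,c}  FIRST(B)={b,c}  FIRST(C)={a,b,c}
round 3: done
  FIRST(S)={b,c}  FIRST(A)={b,c}  FIRST(B)={b,c}  FIRST(C)={a,b,c}

FIRST(B) = ["b", "c"]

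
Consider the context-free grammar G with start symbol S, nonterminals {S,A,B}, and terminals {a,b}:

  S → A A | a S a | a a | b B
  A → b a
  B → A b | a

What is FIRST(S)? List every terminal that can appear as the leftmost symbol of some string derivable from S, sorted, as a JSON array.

Compute FIRST by fixpoint:
round 1:
  A via A→b a: +{b}
  B via B→A b: +{b}
  B via B→a: +{a}
  S via S→A A: +{b}
  S via S→a S a: +{a}
  FIRST[S]={a,b}  FIRST[A]={b}  FIRST[B]={a,b}
round 2: — fixpoint
  FIRST[S]={a,b}  FIRST[A]={b}  FIRST[B]={a,b}

FIRST(S) = ["a", "b"]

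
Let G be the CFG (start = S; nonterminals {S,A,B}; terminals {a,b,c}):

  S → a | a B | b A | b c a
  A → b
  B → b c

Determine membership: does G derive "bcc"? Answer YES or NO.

CNF form of G:
  S -> T0 A | T0 X3 | T2 B | a
  A -> b
  B -> T0 T1
  T0 -> b
  T1 -> c
  T2 -> a
  X3 -> T1 T2

CYK fill:
  T[0,0] 'b' = {A,T0}  orig:{A}
  T[1,1] 'c' = {T1}  orig:{}
  T[2,2] 'c' = {T1}  orig:{}
  T[0,1] 'bc' = {B}
  T[1,2] 'cc' = ∅
  T[0,2] 'bcc' = ∅

S ∉ T[0,2] ⇒ NO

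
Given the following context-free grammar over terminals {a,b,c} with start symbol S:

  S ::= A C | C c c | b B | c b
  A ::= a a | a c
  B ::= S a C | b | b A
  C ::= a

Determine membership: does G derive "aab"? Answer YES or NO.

Convert to CNF:
  S -> A C | C X4 | T1 T2 | T2 B
  A -> T0 T0 | T0 T1
  B -> S X3 | T2 A | b
  C -> a
  T0 -> a
  T1 -> c
  T2 -> b
  X3 -> T0 C
  X4 -> T1 T1

Fill CYK table bottom-up:
  cell(0,0) a: {C,T0}  orig:{C}
  cell(1,1) a: {C,T0}  orig:{C}
  cell(2,2) b: {B,T2}  orig:{B}
  cell(0,1) aa: {A,X3}  orig:{A}
  cell(1,2) ab: ∅
  cell(0,2) aab: ∅

S ∉ T[0,2] ⇒ NO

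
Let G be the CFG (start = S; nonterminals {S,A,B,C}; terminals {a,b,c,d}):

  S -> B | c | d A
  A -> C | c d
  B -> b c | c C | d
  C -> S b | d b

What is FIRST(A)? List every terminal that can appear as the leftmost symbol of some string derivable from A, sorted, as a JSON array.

FIRST iteration:
pass 1:
  A via A→c d: +{c}
  B via B→b c: +{b}
  B via B→c C: +{c}
  B via B→d: +{d}
  C via C→d b: +{d}
  S via S→B: +{b,c,d}
  FIRST(S)={b,c,d}  FIRST(A)={c}  FIRST(B)={b,c,d}  FIRST(C)={d}
pass 2:
  A via A→C: +{d}
  C via C→S b: +{b,c}
  FIRST(S)={b,c,d}  FIRST(A)={c,d}  FIRST(B)={b,c,d}  FIRST(C)={b,c,d}
pass 3:
  A via A→C: +{b}
  FIRST(S)={b,c,d}  FIRST(A)={b,c,d}  FIRST(B)={b,c,d}  FIRST(C)={b,c,d}
pass 4: (no change)
  FIRST(S)={b,c,d}  FIRST(A)={b,c,d}  FIRST(B)={b,c,d}  FIRST(C)={b,c,d}

FIRST(A) = ["b", "c", "d"]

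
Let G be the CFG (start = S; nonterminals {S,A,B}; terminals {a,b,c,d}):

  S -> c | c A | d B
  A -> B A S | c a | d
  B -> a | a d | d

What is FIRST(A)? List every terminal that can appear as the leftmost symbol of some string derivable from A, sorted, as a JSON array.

FIRST sets, iterate to fixpoint:
[1]
  A via A→c a: +{c}
  A via A→d: +{d}
  B via B→a: +{a}
  B via B→d: +{d}
  S via S→c: +{c}
  S via S→d B: +{d}
  S: {c,d}  A: {c,d}  B: {a,d}
[2]
  A via A→B A S: +{a}
  S: {c,d}  A: {a,c,d}  B: {a,d}
[3] (stable)
  S: {c,d}  A: {a,c,d}  B: {a,d}

FIRST(A) = ["a", "c", "d"]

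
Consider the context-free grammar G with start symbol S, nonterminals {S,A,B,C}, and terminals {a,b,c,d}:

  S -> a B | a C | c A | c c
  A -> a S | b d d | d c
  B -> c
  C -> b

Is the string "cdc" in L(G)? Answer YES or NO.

Convert to CNF:
  S -> T0 B | T0 C | T3 A | T3 T3
  A -> T0 S | T1 X4 | T2 T3
  B -> c
  C -> b
  T0 -> a
  T1 -> b
  T2 -> d
  T3 -> c
  X4 -> T2 T2

Fill CYK table bottom-up:
  cell(0,0) c: {B,T3}  orig:{B}
  cell(1,1) d: {T2}  orig:{}
  cell(2,2) c: {B,T3}  orig:{B}
  cell(0,1) cd: ∅
  cell(1,2) dc: {A}
  cell(0,2) cdc: {S}

S ∈ T[0,2] ⇒ YES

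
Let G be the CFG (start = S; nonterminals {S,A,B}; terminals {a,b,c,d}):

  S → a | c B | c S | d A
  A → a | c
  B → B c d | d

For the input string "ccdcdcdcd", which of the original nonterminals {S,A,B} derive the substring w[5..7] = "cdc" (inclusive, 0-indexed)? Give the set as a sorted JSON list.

Convert to CNF:
  S -> T0 B | T0 S | T1 A | a
  A -> a | c
  B -> B X2 | d
  T0 -> c
  T1 -> d
  X2 -> T0 T1

Fill CYK table bottom-up (cells [i..j] with 5 ≤ i ≤ j ≤ 7 only):
  cell(5,5) c: {A,T0}  orig:{A}
  cell(6,6) d: {B,T1}  orig:{B}
  cell(7,7) c: {A,T0}  orig:{A}
  cell(5,6) cd: {S,X2}  orig:{S}
  cell(6,7) dc: {S}
  cell(5,7) cdc: {S}

Original NTs in T[5,7] deriving "cdc": ["S"]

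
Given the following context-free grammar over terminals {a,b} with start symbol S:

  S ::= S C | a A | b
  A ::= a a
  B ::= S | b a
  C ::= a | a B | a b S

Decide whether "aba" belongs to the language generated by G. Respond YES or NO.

Convert to CNF:
  S -> S C | T0 A | b
  A -> T0 T0
  B -> S C | T0 A | T1 T0 | b
  C -> T0 B | T0 X2 | a
  T0 -> a
  T1 -> b
  X2 -> T1 S

Fill CYK table bottom-up:
  T[0,0] 'a' = {C,T0}  orig:{C}
  T[1,1] 'b' = {B,S,T1}  orig:{B,S}
  T[2,2] 'a' = {C,T0}  orig:{C}
  T[0,1] 'ab' = {C}
  T[1,2] 'ba' = {B,S}
  T[0,2] 'aba' = {C}

S ∉ T[0,2] ⇒ NO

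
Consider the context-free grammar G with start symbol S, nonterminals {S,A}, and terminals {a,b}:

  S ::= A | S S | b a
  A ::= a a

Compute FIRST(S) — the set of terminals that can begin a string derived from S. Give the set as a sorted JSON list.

Compute FIRST by fixpoint:
pass 1:
  A via A→a a: +{a}
  S via S→A: +{a}
  S via S→b a: +{b}
  FIRST(S)={a,b}  FIRST(A)={a}
pass 2: — fixpoint
  FIRST(S)={a,b}  FIRST(A)={a}

FIRST(S) = ["a", "b"]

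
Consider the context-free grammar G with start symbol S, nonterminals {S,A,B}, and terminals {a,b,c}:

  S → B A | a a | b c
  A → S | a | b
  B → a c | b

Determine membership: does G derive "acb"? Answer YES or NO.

Convert to CNF:
  S -> B A | T0 T0 | T1 T2
  A -> B A | T0 T0 | T1 T2 | a | b
  B -> T0 T2 | b
  T0 -> a
  T1 -> b
  T2 -> c

Fill CYK table bottom-up:
  [0..0]={A,T0}  "a"  orig:{A}
  [1..1]={T2}  "c"  orig:{}
  [2..2]={A,B,T1}  "b"  orig:{A,B}
  [0..1]={B}  "ac"
  [1..2]=∅  "cb"
  [0..2]={A,S}  "acb"

S ∈ T[0,2] ⇒ YES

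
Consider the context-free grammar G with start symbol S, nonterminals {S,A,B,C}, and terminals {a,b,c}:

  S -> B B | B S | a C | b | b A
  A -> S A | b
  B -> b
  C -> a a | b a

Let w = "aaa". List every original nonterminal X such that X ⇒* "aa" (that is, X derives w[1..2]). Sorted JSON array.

Convert to CNF:
  S -> B B | B S | T0 C | T1 A | b
  A -> S A | b
  B -> b
  C -> T0 T0 | T1 T0
  T0 -> a
  T1 -> b

Fill CYK table bottom-up (cells [i..j] with 1 ≤ i ≤ j ≤ 2 only):
  [1..1]={T0}  "a"  orig:{}
  [2..2]={T0}  "a"  orig:{}
  [1..2]={C}  "aa"

Original NTs in T[1,2] deriving "aa": ["C"]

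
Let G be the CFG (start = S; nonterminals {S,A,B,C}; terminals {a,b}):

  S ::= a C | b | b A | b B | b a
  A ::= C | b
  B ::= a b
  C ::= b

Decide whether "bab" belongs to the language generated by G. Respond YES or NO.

Convert to CNF:
  S -> T0 C | T1 A | T1 B | T1 T0 | b
  A -> b
  B -> T0 T1
  C -> b
  T0 -> a
  T1 -> b

Fill CYK table bottom-up:
  [0..0]={A,C,S,T1}  "b"  orig:{A,C,S}
  [1..1]={T0}  "a"  orig:{}
  [2..2]={A,C,S,T1}  "b"  orig:{A,C,S}
  [0..1]={S}  "ba"
  [1..2]={B,S}  "ab"
  [0..2]={S}  "bab"

S ∈ T[0,2] ⇒ YES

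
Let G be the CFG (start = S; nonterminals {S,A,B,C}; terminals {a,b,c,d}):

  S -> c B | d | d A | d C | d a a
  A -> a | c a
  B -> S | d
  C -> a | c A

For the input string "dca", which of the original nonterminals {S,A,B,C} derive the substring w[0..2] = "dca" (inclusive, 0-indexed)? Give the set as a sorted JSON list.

CNF form of G:
  S -> T0 B | T2 A | T2 C | T2 X4 | d
  A -> T0 T1 | a
  B -> T0 B | T2 A | T2 C | T2 X3 | d
  C -> T0 A | a
  T0 -> c
  T1 -> a
  T2 -> d
  X3 -> T1 T1
  X4 -> T1 T1

Fill CYK table bottom-up, restricted to cells inside w[0..2]:
  cell(0,0) d: {B,S,T2}  orig:{B,S}
  cell(1,1) c: {T0}  orig:{}
  cell(2,2) a: {A,C,T1}  orig:{A,C}
  cell(0,1) dc: ∅
  cell(1,2) ca: {A,C}
  cell(0,2) dca: {B,S}

Original NTs in T[0,2] deriving "dca": ["B", "S"]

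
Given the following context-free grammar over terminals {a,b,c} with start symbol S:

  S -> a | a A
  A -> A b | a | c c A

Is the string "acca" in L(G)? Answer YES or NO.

CNF form of G:
  S -> T2 A | a
  A -> A T0 | T1 X3 | a
  T0 -> b
  T1 -> c
  T2 -> a
  X3 -> T1 A

CYK fill:
  cell(0,0) a: {A,S,T2}  orig:{A,S}
  cell(1,1) c: {T1}  orig:{}
  cell(2,2) c: {T1}  orig:{}
  cell(3,3) a: {A,S,T2}  orig:{A,S}
  cell(0,1) ac: ∅
  cell(1,2) cc: ∅
  cell(2,3) ca: {X3}  orig:{}
  cell(0,2) acc: ∅
  cell(1,3) cca: {A}
  cell(0,3) acca: {S}

S ∈ T[0,3] ⇒ YES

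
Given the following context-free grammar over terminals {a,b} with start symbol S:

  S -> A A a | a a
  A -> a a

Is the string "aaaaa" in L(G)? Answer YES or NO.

Convert to CNF:
  S -> A X1 | T0 T0
  A -> T0 T0
  T0 -> a
  X1 -> A T0

CYK table (by increasing span):
  cell(0,0) a: {T0}  orig:{}
  cell(1,1) a: {T0}  orig:{}
  cell(2,2) a: {T0}  orig:{}
  cell(3,3) a: {T0}  orig:{}
  cell(4,4) a: {T0}  orig:{}
  cell(0,1) aa: {A,S}
  cell(1,2) aa: {A,S}
  cell(2,3) aa: {A,S}
  cell(3,4) aa: {A,S}
  cell(0,2) aaa: {X1}  orig:{}
  cell(1,3) aaa: {X1}  orig:{}
  cell(2,4) aaa: {X1}  orig:{}
  cell(0,3) aaaa: ∅
  cell(1,4) aaaa: ∅
  cell(0,4) aaaaa: {S}

S ∈ T[0,4] ⇒ YES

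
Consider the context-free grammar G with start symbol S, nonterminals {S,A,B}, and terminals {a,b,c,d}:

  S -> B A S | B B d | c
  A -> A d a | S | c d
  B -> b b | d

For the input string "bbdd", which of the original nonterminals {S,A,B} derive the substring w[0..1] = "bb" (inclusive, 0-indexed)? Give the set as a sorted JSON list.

Convert to CNF:
  S -> B X7 | B X8 | c
  A -> A X4 | B X5 | B X6 | T2 T0 | c
  B -> T3 T3 | d
  T0 -> d
  T1 -> a
  T2 -> c
  T3 -> b
  X4 -> T0 T1
  X5 -> A S
  X6 -> B T0
  X7 -> A S
  X8 -> B T0

CYK table (by increasing span), restricted to cells inside w[0..1]:
  [0..0]={T3}  "b"  orig:{}
  [1..1]={T3}  "b"  orig:{}
  [0..1]={B}  "bb"

Original NTs in T[0,1] deriving "bb": ["B"]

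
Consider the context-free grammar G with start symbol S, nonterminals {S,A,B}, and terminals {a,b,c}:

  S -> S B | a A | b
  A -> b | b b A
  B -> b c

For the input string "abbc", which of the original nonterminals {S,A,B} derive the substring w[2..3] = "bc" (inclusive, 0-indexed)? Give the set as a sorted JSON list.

Convert to CNF:
  S -> S B | T2 A | b
  A -> T0 X3 | b
  B -> T0 T1
  T0 -> b
  T1 -> c
  T2 -> a
  X3 -> T0 A

CYK fill (cells [i..j] with 2 ≤ i ≤ j ≤ 3 only):
  cell(2,2) b: {A,S,T0}  orig:{A,S}
  cell(3,3) c: {T1}  orig:{}
  cell(2,3) bc: {B}

Original NTs in T[2,3] deriving "bc": ["B"]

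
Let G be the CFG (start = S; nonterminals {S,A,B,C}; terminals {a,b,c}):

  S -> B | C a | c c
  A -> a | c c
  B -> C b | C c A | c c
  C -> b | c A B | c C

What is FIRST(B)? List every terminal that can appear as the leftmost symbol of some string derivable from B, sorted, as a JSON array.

FIRST iteration:
pass 1:
  A via A→a: +{a}
  A via A→c c: +{c}
  B via B→c c: +{c}
  C via C→b: +{b}
  C via C→c A B: +{c}
  S via S→B: +{c}
  S via S→C a: +{b}
  FIRST(S)={b,c}  FIRST(A)={a,c}  FIRST(B)={c}  FIRST(C)={b,c}
pass 2:
  B via B→C b: +{b}
  FIRST(S)={b,c}  FIRST(A)={a,c}  FIRST(B)={b,c}  FIRST(C)={b,c}
pass 3: (no change)
  FIRST(S)={b,c}  FIRST(A)={a,c}  FIRST(B)={b,c}  FIRST(C)={b,c}

FIRST(B) = ["b", "c"]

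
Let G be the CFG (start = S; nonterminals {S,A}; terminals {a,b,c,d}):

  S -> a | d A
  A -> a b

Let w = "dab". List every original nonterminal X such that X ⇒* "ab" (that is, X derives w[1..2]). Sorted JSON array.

Convert to CNF:
  S -> T2 A | a
  A -> T0 T1
  T0 -> a
  T1 -> b
  T2 -> d

Fill CYK table bottom-up, restricted to cells inside w[1..2]:
  [1..1]={S,T0}  "a"  orig:{S}
  [2..2]={T1}  "b"  orig:{}
  [1..2]={A}  "ab"

Original NTs in T[1,2] deriving "ab": ["A"]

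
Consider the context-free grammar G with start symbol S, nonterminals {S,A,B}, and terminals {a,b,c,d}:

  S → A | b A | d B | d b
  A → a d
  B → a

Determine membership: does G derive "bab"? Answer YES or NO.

Convert to CNF:
  S -> T0 T1 | T1 B | T1 T2 | T2 A
  A -> T0 T1
  B -> a
  T0 -> a
  T1 -> d
  T2 -> b

CYK fill:
  [0..0]={T2}  "b"  orig:{}
  [1..1]={B,T0}  "a"  orig:{B}
  [2..2]={T2}  "b"  orig:{}
  [0..1]=∅  "ba"
  [1..2]=∅  "ab"
  [0..2]=∅  "bab"

S ∉ T[0,2] ⇒ NO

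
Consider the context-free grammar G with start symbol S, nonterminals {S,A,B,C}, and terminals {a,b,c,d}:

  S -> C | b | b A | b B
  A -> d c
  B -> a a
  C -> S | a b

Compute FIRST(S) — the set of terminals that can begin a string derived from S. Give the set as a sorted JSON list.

FIRST sets, iterate to fixpoint:
round 1:
  A via A→d c: +{d}
  B via B→a a: +{a}
  C via C→a b: +{a}
  S via S→C: +{a}
  S via S→b: +{b}
  FIRST(S)={a,b}  FIRST(A)={d}  FIRST(B)={a}  FIRST(C)={a}
round 2:
  C via C→S: +{b}
  FIRST(S)={a,b}  FIRST(A)={d}  FIRST(B)={a}  FIRST(C)={a,b}
round 3: (stable)
  FIRST(S)={a,b}  FIRST(A)={d}  FIRST(B)={a}  FIRST(C)={a,b}

FIRST(S) = ["a", "b"]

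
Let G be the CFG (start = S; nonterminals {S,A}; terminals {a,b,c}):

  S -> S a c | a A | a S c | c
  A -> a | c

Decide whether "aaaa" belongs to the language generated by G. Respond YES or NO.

Convert to CNF:
  S -> S X2 | T0 A | T0 X3 | c
  A -> a | c
  T0 -> a
  T1 -> c
  X2 -> T0 T1
  X3 -> S T1

CYK fill:
  cell(0,0) a: {A,T0}  orig:{A}
  cell(1,1) a: {A,T0}  orig:{A}
  cell(2,2) a: {A,T0}  orig:{A}
  cell(3,3) a: {A,T0}  orig:{A}
  cell(0,1) aa: {S}
  cell(1,2) aa: {S}
  cell(2,3) aa: {S}
  cell(0,2) aaa: ∅
  cell(1,3) aaa: ∅
  cell(0,3) aaaa: ∅

S ∉ T[0,3] ⇒ NO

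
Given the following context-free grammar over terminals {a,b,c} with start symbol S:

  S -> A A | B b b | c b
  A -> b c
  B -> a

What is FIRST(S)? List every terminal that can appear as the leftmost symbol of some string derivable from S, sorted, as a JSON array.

FIRST iteration:
round 1:
  A via A→b c: +{b}
  B via B→a: +{a}
  S via S→A A: +{b}
  S via S→B b b: +{a}
  S via S→c b: +{c}
  FIRST[S]={a,b,c}  FIRST[A]={b}  FIRST[B]={a}
round 2: (no change)
  FIRST[S]={a,b,c}  FIRST[A]={b}  FIRST[B]={a}

FIRST(S) = ["a", "b", "c"]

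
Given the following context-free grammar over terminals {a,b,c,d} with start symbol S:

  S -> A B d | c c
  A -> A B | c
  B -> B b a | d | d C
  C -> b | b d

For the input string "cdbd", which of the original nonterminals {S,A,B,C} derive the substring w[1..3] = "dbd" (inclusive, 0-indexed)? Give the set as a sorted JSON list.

Convert to CNF:
  S -> A X5 | T3 T3
  A -> A B | c
  B -> B X4 | T2 C | d
  C -> T0 T2 | b
  T0 -> b
  T1 -> a
  T2 -> d
  T3 -> c
  X4 -> T0 T1
  X5 -> B T2

Fill CYK table bottom-up, restricted to cells inside w[1..3]:
  [1..1]={B,T2}  "d"  orig:{B}
  [2..2]={C,T0}  "b"  orig:{C}
  [3..3]={B,T2}  "d"  orig:{B}
  [1..2]={B}  "db"
  [2..3]={C}  "bd"
  [1..3]={B,X5}  "dbd"  orig:{B}

Original NTs in T[1,3] deriving "dbd": ["B"]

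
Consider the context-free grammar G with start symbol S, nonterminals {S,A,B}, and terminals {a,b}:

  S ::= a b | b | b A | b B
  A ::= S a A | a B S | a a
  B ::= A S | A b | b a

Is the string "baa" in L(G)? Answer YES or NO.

Convert to CNF:
  S -> T0 T1 | T1 A | T1 B | b
  A -> S X2 | T0 T0 | T0 X3
  B -> A S | A T1 | T1 T0
  T0 -> a
  T1 -> b
  X2 -> T0 A
  X3 -> B S

Fill CYK table bottom-up:
  T[0,0] 'b' = {S,T1}  orig:{S}
  T[1,1] 'a' = {T0}  orig:{}
  T[2,2] 'a' = {T0}  orig:{}
  T[0,1] 'ba' = {B}
  T[1,2] 'aa' = {A}
  T[0,2] 'baa' = {S}

S ∈ T[0,2] ⇒ YES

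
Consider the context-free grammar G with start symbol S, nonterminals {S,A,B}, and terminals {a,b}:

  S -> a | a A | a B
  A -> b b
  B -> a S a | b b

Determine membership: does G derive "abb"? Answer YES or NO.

CNF form of G:
  S -> T1 A | T1 B | a
  A -> T0 T0
  B -> T0 T0 | T1 X2
  T0 -> b
  T1 -> a
  X2 -> S T1

CYK table (by increasing span):
  T[0,0] 'a' = {S,T1}  orig:{S}
  T[1,1] 'b' = {T0}  orig:{}
  T[2,2] 'b' = {T0}  orig:{}
  T[0,1] 'ab' = ∅
  T[1,2] 'bb' = {A,B}
  T[0,2] 'abb' = {S}

S ∈ T[0,2] ⇒ YES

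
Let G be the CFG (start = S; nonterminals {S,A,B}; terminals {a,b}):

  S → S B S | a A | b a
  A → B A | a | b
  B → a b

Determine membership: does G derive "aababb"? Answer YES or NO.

Convert to CNF:
  S -> S X2 | T0 A | T1 T0
  A -> B A | a | b
  B -> T0 T1
  T0 -> a
  T1 -> b
  X2 -> B S

Fill CYK table bottom-up:
  cell(0,0) a: {A,T0}  orig:{A}
  cell(1,1) a: {A,T0}  orig:{A}
  cell(2,2) b: {A,T1}  orig:{A}
  cell(3,3) a: {A,T0}  orig:{A}
  cell(4,4) b: {A,T1}  orig:{A}
  cell(5,5) b: {A,T1}  orig:{A}
  cell(0,1) aa: {S}
  cell(1,2) ab: {B,S}
  cell(2,3) ba: {S}
  cell(3,4) ab: {B,S}
  cell(4,5) bb: ∅
  cell(0,2) aab: ∅
  cell(1,3) aba: {A}
  cell(2,4) bab: ∅
  cell(3,5) abb: {A}
  cell(0,3) aaba: {S}
  cell(1,4) abab: {X2}  orig:{}
  cell(2,5) babb: ∅
  cell(0,4) aabab: ∅
  cell(1,5) ababb: {A}
  cell(0,5) aababb: {S}

S ∈ T[0,5] ⇒ YES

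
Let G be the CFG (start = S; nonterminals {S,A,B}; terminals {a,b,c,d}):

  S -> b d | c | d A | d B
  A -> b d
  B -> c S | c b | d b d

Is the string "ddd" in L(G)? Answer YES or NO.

CNF form of G:
  S -> T0 T1 | T1 A | T1 B | c
  A -> T0 T1
  B -> T1 X3 | T2 S | T2 T0
  T0 -> b
  T1 -> d
  T2 -> c
  X3 -> T0 T1

Fill CYK table bottom-up:
  [0..0]={T1}  "d"  orig:{}
  [1..1]={T1}  "d"  orig:{}
  [2..2]={T1}  "d"  orig:{}
  [0..1]=∅  "dd"
  [1..2]=∅  "dd"
  [0..2]=∅  "ddd"

S ∉ T[0,2] ⇒ NO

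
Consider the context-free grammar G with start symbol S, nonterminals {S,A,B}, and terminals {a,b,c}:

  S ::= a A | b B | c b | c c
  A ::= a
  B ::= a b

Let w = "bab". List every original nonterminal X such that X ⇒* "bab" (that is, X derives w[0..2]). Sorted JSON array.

CNF form of G:
  S -> T0 A | T1 B | T2 T1 | T2 T2
  A -> a
  B -> T0 T1
  T0 -> a
  T1 -> b
  T2 -> c

CYK table (by increasing span) — only the sub-triangle for w[0..2]:
  T[0,0] 'b' = {T1}  orig:{}
  T[1,1] 'a' = {A,T0}  orig:{A}
  T[2,2] 'b' = {T1}  orig:{}
  T[0,1] 'ba' = ∅
  T[1,2] 'ab' = {B}
  T[0,2] 'bab' = {S}

Original NTs in T[0,2] deriving "bab": ["S"]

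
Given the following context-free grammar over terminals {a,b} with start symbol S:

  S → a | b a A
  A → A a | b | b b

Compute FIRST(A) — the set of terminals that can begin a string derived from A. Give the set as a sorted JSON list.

FIRST sets, iterate to fixpoint:
pass 1:
  A via A→b: +{b}
  S via S→a: +{a}
  S via S→b a A: +{b}
  FIRST(S)={a,b}  FIRST(A)={b}
pass 2: (no change)
  FIRST(S)={a,b}  FIRST(A)={b}

FIRST(A) = ["b"]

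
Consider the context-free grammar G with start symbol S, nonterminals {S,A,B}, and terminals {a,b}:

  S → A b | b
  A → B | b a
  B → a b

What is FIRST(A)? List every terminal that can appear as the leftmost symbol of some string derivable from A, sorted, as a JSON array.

FIRST sets, iterate to fixpoint:
[1]
  A via A→b a: +{b}
  B via B→a b: +{a}
  S via S→A b: +{b}
  S: {b}  A: {b}  B: {a}
[2]
  A via A→B: +{a}
  S via S→A b: +{a}
  S: {a,b}  A: {a,b}  B: {a}
[3] — fixpoint
  S: {a,b}  A: {a,b}  B: {a}

FIRST(A) = ["a", "b"]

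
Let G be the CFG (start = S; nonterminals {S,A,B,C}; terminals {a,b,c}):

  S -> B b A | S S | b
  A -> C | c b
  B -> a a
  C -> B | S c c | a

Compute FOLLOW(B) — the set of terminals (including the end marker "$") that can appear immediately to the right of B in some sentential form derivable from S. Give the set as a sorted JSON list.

Compute FIRST by fixpoint:
iter 1:
  A via A→c b: +{c}
  B via B→a a: +{a}
  C via C→B: +{a}
  S via S→B b A: +{a}
  S via S→b: +{b}
  FIRST[S]={a,b}  FIRST[A]={c}  FIRST[B]={a}  FIRST[C]={a}
iter 2:
  A via A→C: +{a}
  C via C→S c c: +{b}
  FIRST[S]={a,b}  FIRST[A]={a,c}  FIRST[B]={a}  FIRST[C]={a,b}
iter 3:
  A via A→C: +{b}
  FIRST[S]={a,b}  FIRST[A]={a,b,c}  FIRST[B]={a}  FIRST[C]={a,b}
iter 4: — fixpoint
  FIRST[S]={a,b}  FIRST[A]={a,b,c}  FIRST[B]={a}  FIRST[C]={a,b}

FOLLOW sets:
seed FOLLOW(S) with $
pass 1:
  C→S c c: FOLLOW(S) ⊇ FIRST(c) = {c}; new: +{c}
  S→B b A: FOLLOW(B) ⊇ FIRST(b) = {b}; new: +{b}
  S→B b A: FOLLOW(A) ⊇ FOLLOW(S) ⊇ {$,c}; new: +{$,c}
  S→S S: FOLLOW(S) ⊇ FIRST(S) = {a,b}; new: +{a,b}
  FOLLOW[S]={$,a,b,c}  FOLLOW[A]={$,c}  FOLLOW[B]={b}  FOLLOW[C]={}
pass 2:
  A→C: FOLLOW(C) ⊇ FOLLOW(A) ⊇ {$,c}; new: +{$,c}
  C→B: FOLLOW(B) ⊇ FOLLOW(C) ⊇ {$,c}; new: +{$,c}
  S→B b A: FOLLOW(A) ⊇ FOLLOW(S) ⊇ {$,a,b,c}; new: +{a,b}
  FOLLOW[S]={$,a,b,c}  FOLLOW[A]={$,a,b,c}  FOLLOW[B]={$,b,c}  FOLLOW[C]={$,c}
pass 3:
  A→C: FOLLOW(C) ⊇ FOLLOW(A) ⊇ {$,a,b,c}; new: +{a,b}
  C→B: FOLLOW(B) ⊇ FOLLOW(C) ⊇ {$,a,b,c}; new: +{a}
  FOLLOW[S]={$,a,b,c}  FOLLOW[A]={$,a,b,c}  FOLLOW[B]={$,a,b,c}  FOLLOW[C]={$,a,b,c}
pass 4: done
  FOLLOW[S]={$,a,b,c}  FOLLOW[A]={$,a,b,c}  FOLLOW[B]={$,a,b,c}  FOLLOW[C]={$,a,b,c}

FOLLOW(B) = ["$", "a", "b", "c"]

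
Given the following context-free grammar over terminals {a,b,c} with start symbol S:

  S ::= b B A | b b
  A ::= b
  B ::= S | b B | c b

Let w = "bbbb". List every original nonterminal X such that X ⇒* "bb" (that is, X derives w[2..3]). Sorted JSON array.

Convert to CNF:
  S -> T0 T0 | T0 X3
  A -> b
  B -> T0 B | T0 T0 | T0 X2 | T1 T0
  T0 -> b
  T1 -> c
  X2 -> B A
  X3 -> B A

CYK fill, restricted to cells inside w[2..3]:
  cell(2,2) b: {A,T0}  orig:{A}
  cell(3,3) b: {A,T0}  orig:{A}
  cell(2,3) bb: {B,S}

Original NTs in T[2,3] deriving "bb": ["B", "S"]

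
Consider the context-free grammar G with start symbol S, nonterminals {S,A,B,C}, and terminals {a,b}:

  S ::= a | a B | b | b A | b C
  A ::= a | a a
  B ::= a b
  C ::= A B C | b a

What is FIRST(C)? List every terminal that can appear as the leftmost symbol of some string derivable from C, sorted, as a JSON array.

FIRST sets, iterate to fixpoint:
round 1:
  A via A→a: +{a}
  B via B→a b: +{a}
  C via C→A B C: +{a}
  C via C→b a: +{b}
  S via S→a: +{a}
  S via S→b: +{b}
  FIRST(S)={a,b}  FIRST(A)={a}  FIRST(B)={a}  FIRST(C)={a,b}
round 2: done
  FIRST(S)={a,b}  FIRST(A)={a}  FIRST(B)={a}  FIRST(C)={a,b}

FIRST(C) = ["a", "b"]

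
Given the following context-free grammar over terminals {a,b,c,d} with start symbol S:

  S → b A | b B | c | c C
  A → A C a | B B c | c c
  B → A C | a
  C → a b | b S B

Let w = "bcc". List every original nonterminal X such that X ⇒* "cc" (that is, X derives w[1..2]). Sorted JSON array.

CNF form of G:
  S -> T1 C | T2 A | T2 B | c
  A -> A X3 | B X4 | T1 T1
  B -> A C | a
  C -> T0 T2 | T2 X5
  T0 -> a
  T1 -> c
  T2 -> b
  X3 -> C T0
  X4 -> B T1
  X5 -> S B

Fill CYK table bottom-up (cells [i..j] with 1 ≤ i ≤ j ≤ 2 only):
  [1..1]={S,T1}  "c"  orig:{S}
  [2..2]={S,T1}  "c"  orig:{S}
  [1..2]={A}  "cc"

Original NTs in T[1,2] deriving "cc": ["A"]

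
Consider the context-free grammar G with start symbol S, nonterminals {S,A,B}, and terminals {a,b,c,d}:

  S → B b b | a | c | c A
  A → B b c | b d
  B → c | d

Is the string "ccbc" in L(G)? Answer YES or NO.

CNF form of G:
  S -> B X4 | T1 A | a | c
  A -> B X3 | T0 T2
  B -> c | d
  T0 -> b
  T1 -> c
  T2 -> d
  X3 -> T0 T1
  X4 -> T0 T0

CYK table (by increasing span):
  [0..0]={B,S,T1}  "c"  orig:{B,S}
  [1..1]={B,S,T1}  "c"  orig:{B,S}
  [2..2]={T0}  "b"  orig:{}
  [3..3]={B,S,T1}  "c"  orig:{B,S}
  [0..1]=∅  "cc"
  [1..2]=∅  "cb"
  [2..3]={X3}  "bc"  orig:{}
  [0..2]=∅  "ccb"
  [1..3]={A}  "cbc"
  [0..3]={S}  "ccbc"

S ∈ T[0,3] ⇒ YES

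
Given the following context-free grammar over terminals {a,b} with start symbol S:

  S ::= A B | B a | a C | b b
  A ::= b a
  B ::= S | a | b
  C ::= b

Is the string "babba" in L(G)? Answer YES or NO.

CNF form of G:
  S -> A B | B T1 | T0 T0 | T1 C
  A -> T0 T1
  B -> A B | B T1 | T0 T0 | T1 C | a | b
  C -> b
  T0 -> b
  T1 -> a

CYK fill:
  T[0,0] 'b' = {B,C,T0}  orig:{B,C}
  T[1,1] 'a' = {B,T1}  orig:{B}
  T[2,2] 'b' = {B,C,T0}  orig:{B,C}
  T[3,3] 'b' = {B,C,T0}  orig:{B,C}
  T[4,4] 'a' = {B,T1}  orig:{B}
  T[0,1] 'ba' = {A,B,S}
  T[1,2] 'ab' = {B,S}
  T[2,3] 'bb' = {B,S}
  T[3,4] 'ba' = {A,B,S}
  T[0,2] 'bab' = {B,S}
  T[1,3] 'abb' = ∅
  T[2,4] 'bba' = {B,S}
  T[0,3] 'babb' = {B,S}
  T[1,4] 'abba' = ∅
  T[0,4] 'babba' = {B,S}

S ∈ T[0,4] ⇒ YES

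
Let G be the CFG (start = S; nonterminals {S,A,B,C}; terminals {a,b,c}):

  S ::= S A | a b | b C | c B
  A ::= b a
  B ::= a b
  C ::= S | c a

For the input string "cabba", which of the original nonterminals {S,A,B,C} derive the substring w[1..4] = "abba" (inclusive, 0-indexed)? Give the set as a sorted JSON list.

CNF form of G:
  S -> S A | T0 C | T1 T0 | T2 B
  A -> T0 T1
  B -> T1 T0
  C -> S A | T0 C | T1 T0 | T2 B | T2 T1
  T0 -> b
  T1 -> a
  T2 -> c

Fill CYK table bottom-up, restricted to cells inside w[1..4]:
  cell(1,1) a: {T1}  orig:{}
  cell(2,2) b: {T0}  orig:{}
  cell(3,3) b: {T0}  orig:{}
  cell(4,4) a: {T1}  orig:{}
  cell(1,2) ab: {B,C,S}
  cell(2,3) bb: ∅
  cell(3,4) ba: {A}
  cell(1,3) abb: ∅
  cell(2,4) bba: ∅
  cell(1,4) abba: {C,S}

Original NTs in T[1,4] deriving "abba": ["C", "S"]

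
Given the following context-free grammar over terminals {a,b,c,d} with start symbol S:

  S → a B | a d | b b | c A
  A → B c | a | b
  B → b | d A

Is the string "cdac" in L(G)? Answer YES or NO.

Convert to CNF:
  S -> T0 A | T2 B | T2 T1 | T3 T3
  A -> B T0 | a | b
  B -> T1 A | b
  T0 -> c
  T1 -> d
  T2 -> a
  T3 -> b

CYK table (by increasing span):
  T[0,0] 'c' = {T0}  orig:{}
  T[1,1] 'd' = {T1}  orig:{}
  T[2,2] 'a' = {A,T2}  orig:{A}
  T[3,3] 'c' = {T0}  orig:{}
  T[0,1] 'cd' = ∅
  T[1,2] 'da' = {B}
  T[2,3] 'ac' = ∅
  T[0,2] 'cda' = ∅
  T[1,3] 'dac' = {A}
  T[0,3] 'cdac' = {S}

S ∈ T[0,3] ⇒ YES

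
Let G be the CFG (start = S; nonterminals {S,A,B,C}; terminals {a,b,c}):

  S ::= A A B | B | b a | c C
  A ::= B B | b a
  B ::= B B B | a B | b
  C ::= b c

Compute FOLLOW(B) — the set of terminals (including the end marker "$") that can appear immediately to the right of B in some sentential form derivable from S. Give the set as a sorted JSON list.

Compute FIRST by fixpoint:
iter 1:
  A via A→b a: +{b}
  B via B→a B: +{a}
  B via B→b: +{b}
  C via C→b c: +{b}
  S via S→A A B: +{b}
  S via S→B: +{a}
  S via S→c C: +{c}
  S: {a,b,c}  A: {b}  B: {a,b}  C: {b}
iter 2:
  A via A→B B: +{a}
  S: {a,b,c}  A: {a,b}  B: {a,b}  C: {b}
iter 3: — fixpoint
  S: {a,b,c}  A: {a,b}  B: {a,b}  C: {b}

FOLLOW iteration:
seed FOLLOW(S) with $
iter 1:
  A→B B: FOLLOW(B) ⊇ FIRST(B) = {a,b}; new: +{a,b}
  S→A A B: FOLLOW(A) ⊇ FIRST(A) = {a,b}; new: +{a,b}
  S→A A B: FOLLOW(B) ⊇ FOLLOW(S) ⊇ {$}; new: +{$}
  S→c C: FOLLOW(C) ⊇ FOLLOW(S) ⊇ {$}; new: +{$}
  S: {$}  A: {a,b}  B: {$,a,b}  C: {$}
iter 2: done
  S: {$}  A: {a,b}  B: {$,a,b}  C: {$}

FOLLOW(B) = ["$", "a", "b"]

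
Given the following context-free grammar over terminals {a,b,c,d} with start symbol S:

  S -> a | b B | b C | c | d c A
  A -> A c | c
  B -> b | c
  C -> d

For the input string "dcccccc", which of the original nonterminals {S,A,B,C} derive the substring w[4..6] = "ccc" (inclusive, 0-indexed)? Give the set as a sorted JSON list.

CNF form of G:
  S -> T1 B | T1 C | T2 X3 | a | c
  A -> A T0 | c
  B -> b | c
  C -> d
  T0 -> c
  T1 -> b
  T2 -> d
  X3 -> T0 A

Fill CYK table bottom-up, restricted to cells inside w[4..6]:
  T[4,4] 'c' = {A,B,S,T0}  orig:{A,B,S}
  T[5,5] 'c' = {A,B,S,T0}  orig:{A,B,S}
  T[6,6] 'c' = {A,B,S,T0}  orig:{A,B,S}
  T[4,5] 'cc' = {A,X3}  orig:{A}
  T[5,6] 'cc' = {A,X3}  orig:{A}
  T[4,6] 'ccc' = {A,X3}  orig:{A}

Original NTs in T[4,6] deriving "ccc": ["A"]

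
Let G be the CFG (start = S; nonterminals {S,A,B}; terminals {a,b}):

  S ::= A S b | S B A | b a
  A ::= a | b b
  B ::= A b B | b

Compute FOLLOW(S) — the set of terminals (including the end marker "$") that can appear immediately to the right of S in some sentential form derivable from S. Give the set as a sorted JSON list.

FIRST iteration:
iter 1:
  A via A→a: +{a}
  A via A→b b: +{b}
  B via B→A b B: +{a,b}
  S via S→A S b: +{a,b}
  S: {a,b}  A: {a,b}  B: {a,b}
iter 2: done
  S: {a,b}  A: {a,b}  B: {a,b}

FOLLOW sets:
seed FOLLOW(S) with $
pass 1:
  B→A b B: FOLLOW(A) ⊇ FIRST(b) = {b}; new: +{b}
  S→A S b: FOLLOW(A) ⊇ FIRST(S) = {a,b}; new: +{a}
  S→A S b: FOLLOW(S) ⊇ FIRST(b) = {b}; new: +{b}
  S→S B A: FOLLOW(S) ⊇ FIRST(B) = {a,b}; new: +{a}
  S→S B A: FOLLOW(B) ⊇ FIRST(A) = {a,b}; new: +{a,b}
  S→S B A: FOLLOW(A) ⊇ FOLLOW(S) ⊇ {$,a,b}; new: +{$}
  S: {$,a,b}  A: {$,a,b}  B: {a,b}
pass 2: (no change)
  S: {$,a,b}  A: {$,a,b}  B: {a,b}

FOLLOW(S) = ["$", "a", "b"]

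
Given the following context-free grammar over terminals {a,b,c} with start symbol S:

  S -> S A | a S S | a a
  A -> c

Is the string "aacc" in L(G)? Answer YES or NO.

Convert to CNF:
  S -> S A | T0 T0 | T0 X1
  A -> c
  T0 -> a
  X1 -> S S

CYK fill:
  T[0,0] 'a' = {T0}  orig:{}
  T[1,1] 'a' = {T0}  orig:{}
  T[2,2] 'c' = {A}
  T[3,3] 'c' = {A}
  T[0,1] 'aa' = {S}
  T[1,2] 'ac' = ∅
  T[2,3] 'cc' = ∅
  T[0,2] 'aac' = {S}
  T[1,3] 'acc' = ∅
  T[0,3] 'aacc' = {S}

S ∈ T[0,3] ⇒ YES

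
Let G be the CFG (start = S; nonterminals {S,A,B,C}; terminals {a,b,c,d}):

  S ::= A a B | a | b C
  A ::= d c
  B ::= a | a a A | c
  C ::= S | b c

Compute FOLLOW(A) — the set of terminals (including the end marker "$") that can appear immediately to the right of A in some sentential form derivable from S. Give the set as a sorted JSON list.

Compute FIRST by fixpoint:
round 1:
  A via A→d c: +{d}
  B via B→a: +{a}
  B via B→c: +{c}
  C via C→b c: +{b}
  S via S→A a B: +{d}
  S via S→a: +{a}
  S via S→b C: +{b}
  FIRST[S]={a,b,d}  FIRST[A]={d}  FIRST[B]={a,c}  FIRST[C]={b}
round 2:
  C via C→S: +{a,d}
  FIRST[S]={a,b,d}  FIRST[A]={d}  FIRST[B]={a,c}  FIRST[C]={a,b,d}
round 3: (stable)
  FIRST[S]={a,b,d}  FIRST[A]={d}  FIRST[B]={a,c}  FIRST[C]={a,b,d}

Compute FOLLOW by fixpoint:
seed FOLLOW(S) with $
round 1:
  S→A a B: FOLLOW(A) ⊇ FIRST(a) = {a}; new: +{a}
  S→A a B: FOLLOW(B) ⊇ FOLLOW(S) ⊇ {$}; new: +{$}
  S→b C: FOLLOW(C) ⊇ FOLLOW(S) ⊇ {$}; new: +{$}
  FOLLOW(S)={$}  FOLLOW(A)={a}  FOLLOW(B)={$}  FOLLOW(C)={$}
round 2:
  B→a a A: FOLLOW(A) ⊇ FOLLOW(B) ⊇ {$}; new: +{$}
  FOLLOW(S)={$}  FOLLOW(A)={$,a}  FOLLOW(B)={$}  FOLLOW(C)={$}
round 3: (stable)
  FOLLOW(S)={$}  FOLLOW(A)={$,a}  FOLLOW(B)={$}  FOLLOW(C)={$}

FOLLOW(A) = ["$", "a"]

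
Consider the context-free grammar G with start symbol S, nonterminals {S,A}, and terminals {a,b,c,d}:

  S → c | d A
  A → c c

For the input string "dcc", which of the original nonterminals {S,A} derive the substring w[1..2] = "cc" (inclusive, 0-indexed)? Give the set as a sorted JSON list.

CNF form of G:
  S -> T1 A | c
  A -> T0 T0
  T0 -> c
  T1 -> d

Fill CYK table bottom-up (cells [i..j] with 1 ≤ i ≤ j ≤ 2 only):
  cell(1,1) c: {S,T0}  orig:{S}
  cell(2,2) c: {S,T0}  orig:{S}
  cell(1,2) cc: {A}

Original NTs in T[1,2] deriving "cc": ["A"]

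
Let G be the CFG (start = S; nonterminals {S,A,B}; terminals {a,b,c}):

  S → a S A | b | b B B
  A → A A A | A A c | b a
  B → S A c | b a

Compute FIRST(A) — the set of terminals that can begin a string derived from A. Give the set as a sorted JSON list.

FIRST sets, iterate to fixpoint:
pass 1:
  A via A→b a: +{b}
  B via B→b a: +{b}
  S via S→a S A: +{a}
  S via S→b: +{b}
  FIRST(S)={a,b}  FIRST(A)={b}  FIRST(B)={b}
pass 2:
  B via B→S A c: +{a}
  FIRST(S)={a,b}  FIRST(A)={b}  FIRST(B)={a,b}
pass 3: (no change)
  FIRST(S)={a,b}  FIRST(A)={b}  FIRST(B)={a,b}

FIRST(A) = ["b"]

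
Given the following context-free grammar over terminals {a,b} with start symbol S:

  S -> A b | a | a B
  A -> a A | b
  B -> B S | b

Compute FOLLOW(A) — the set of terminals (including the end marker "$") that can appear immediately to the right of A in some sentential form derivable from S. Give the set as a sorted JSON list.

FIRST iteration:
iter 1:
  A via A→a A: +{a}
  A via A→b: +{b}
  B via B→b: +{b}
  S via S→A b: +{a,b}
  FIRST[S]={a,b}  FIRST[A]={a,b}  FIRST[B]={b}
iter 2: — fixpoint
  FIRST[S]={a,b}  FIRST[A]={a,b}  FIRST[B]={b}

FOLLOW iteration:
initialize: $ ∈ FOLLOW(S)
[1]
  B→B S: FOLLOW(B) ⊇ FIRST(S) = {a,b}; new: +{a,b}
  B→B S: FOLLOW(S) ⊇ FOLLOW(B) ⊇ {a,b}; new: +{a,b}
  S→A b: FOLLOW(A) ⊇ FIRST(b) = {b}; new: +{b}
  S→a B: FOLLOW(B) ⊇ FOLLOW(S) ⊇ {$,a,b}; new: +{$}
  S: {$,a,b}  A: {b}  B: {$,a,b}
[2] done
  S: {$,a,b}  A: {b}  B: {$,a,b}

FOLLOW(A) = ["b"]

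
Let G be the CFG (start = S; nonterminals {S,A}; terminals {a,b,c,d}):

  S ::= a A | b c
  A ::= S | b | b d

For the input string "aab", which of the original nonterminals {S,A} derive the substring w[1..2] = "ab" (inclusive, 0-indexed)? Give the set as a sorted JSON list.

Convert to CNF:
  S -> T0 A | T1 T2
  A -> T0 A | T1 T2 | T1 T3 | b
  T0 -> a
  T1 -> b
  T2 -> c
  T3 -> d

Fill CYK table bottom-up, restricted to cells inside w[1..2]:
  cell(1,1) a: {T0}  orig:{}
  cell(2,2) b: {A,T1}  orig:{A}
  cell(1,2) ab: {A,S}

Original NTs in T[1,2] deriving "ab": ["A", "S"]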